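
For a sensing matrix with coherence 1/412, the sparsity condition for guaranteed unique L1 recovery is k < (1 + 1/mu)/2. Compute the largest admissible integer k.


1/mu = 412.
1 + 1/mu = 413.
(1 + 1/mu)/2 = 206.5 is not an integer, so k_max = floor(206.5) = 206.

206


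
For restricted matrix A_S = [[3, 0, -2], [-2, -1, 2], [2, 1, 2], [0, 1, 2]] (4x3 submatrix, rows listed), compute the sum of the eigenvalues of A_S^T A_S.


Sum of eigenvalues of A_S^T A_S = trace(A_S^T A_S) = sum of squared column norms of A_S.
A_S^T A_S diagonal: [17, 3, 16].
trace = 17 + 3 + 16 = 36.

36


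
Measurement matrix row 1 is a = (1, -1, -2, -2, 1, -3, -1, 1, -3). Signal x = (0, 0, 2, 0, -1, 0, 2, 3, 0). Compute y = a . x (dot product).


Non-zero terms: ['-2*2', '1*-1', '-1*2', '1*3']
Products: [-4, -1, -2, 3]
y = sum = -4.

-4


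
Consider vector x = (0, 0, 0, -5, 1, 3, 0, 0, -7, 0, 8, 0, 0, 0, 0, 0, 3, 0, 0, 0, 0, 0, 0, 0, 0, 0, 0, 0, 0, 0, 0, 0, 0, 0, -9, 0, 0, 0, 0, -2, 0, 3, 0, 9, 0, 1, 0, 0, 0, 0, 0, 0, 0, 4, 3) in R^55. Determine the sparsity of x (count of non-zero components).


Non-zero positions: [3, 4, 5, 8, 10, 16, 34, 39, 41, 43, 45, 53, 54].
Sparsity = 13.

13


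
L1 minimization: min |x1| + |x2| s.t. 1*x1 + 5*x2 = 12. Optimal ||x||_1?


Axis intercepts:
  x1 = 12, x2 = 0: L1 = 12
  x1 = 0, x2 = 12/5: L1 = 12/5
x* = (0, 12/5)
||x*||_1 = 12/5.

12/5


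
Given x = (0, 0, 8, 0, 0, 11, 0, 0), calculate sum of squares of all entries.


Non-zero entries: [(2, 8), (5, 11)]
Squares: [64, 121]
||x||_2^2 = sum = 185.

185


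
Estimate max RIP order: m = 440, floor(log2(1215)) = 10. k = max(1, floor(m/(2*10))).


floor(log2(1215)) = 10.
2*10 = 20.
m/(2*floor(log2(n))) = 440/20 ≈ 22.0.
floor = 22.
k = max(1, 22) = 22.

22


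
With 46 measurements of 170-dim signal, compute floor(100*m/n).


100*m/n = 100*46/170 ≈ 27.0588.
floor = 27.

27


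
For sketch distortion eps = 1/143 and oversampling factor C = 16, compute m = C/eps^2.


1/eps = 143.
(1/eps)^2 = 20449.
m = 16*20449 = 327184.

327184


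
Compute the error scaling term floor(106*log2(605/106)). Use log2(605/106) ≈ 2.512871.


log2(n/k) = log2(605/106) ≈ 2.512871.
k*log2(n/k) ≈ 106*2.512871 = 266.364326.
floor(266.364326) = 266.

266


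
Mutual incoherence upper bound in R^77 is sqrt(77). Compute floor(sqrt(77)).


8^2 = 64 <= 77 < 81 = 9^2, so 8 <= sqrt(77) < 9.
floor(sqrt(77)) = 8.

8


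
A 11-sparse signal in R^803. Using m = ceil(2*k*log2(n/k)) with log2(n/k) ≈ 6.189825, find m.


log2(n/k) = log2(803/11) ≈ 6.189825.
2*k*log2(n/k) ≈ 2*11*6.189825 = 136.17615.
m = ceil(136.17615) = 137.

137


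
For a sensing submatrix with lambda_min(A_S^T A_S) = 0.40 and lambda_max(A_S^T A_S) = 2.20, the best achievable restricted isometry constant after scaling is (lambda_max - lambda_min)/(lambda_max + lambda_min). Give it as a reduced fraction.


lambda_max - lambda_min = 2.20 - 0.40 = 1.80.
lambda_max + lambda_min = 2.20 + 0.40 = 2.60.
delta = 1.80/2.60 = 180/260 = 9/13.

9/13


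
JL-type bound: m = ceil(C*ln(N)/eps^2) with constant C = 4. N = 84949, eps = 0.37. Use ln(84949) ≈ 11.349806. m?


ln(84949) ≈ 11.349806.
eps^2 = 0.37^2 = 0.1369.
C*ln(N)/eps^2 ≈ 4*11.349806/0.1369 ≈ 331.6233.
m = ceil(331.6233) = 332.

332


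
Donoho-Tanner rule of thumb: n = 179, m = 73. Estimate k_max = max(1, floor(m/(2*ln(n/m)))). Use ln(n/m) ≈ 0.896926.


n/m = 179/73.
ln(n/m) ≈ 0.896926.
2*ln(n/m) ≈ 1.793852.
m/(2*ln(n/m)) ≈ 73/1.793852 ≈ 40.6946.
floor = 40.
k_max = max(1, 40) = 40.

40


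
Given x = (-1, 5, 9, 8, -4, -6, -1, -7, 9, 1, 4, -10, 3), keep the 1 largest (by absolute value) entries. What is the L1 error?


Sorted |x_i| descending: [10, 9, 9, 8, 7, 6, 5, 4, 4, 3, 1, 1, 1]
Keep top 1: [10]
Tail entries: [9, 9, 8, 7, 6, 5, 4, 4, 3, 1, 1, 1]
L1 error = sum of tail = 58.

58


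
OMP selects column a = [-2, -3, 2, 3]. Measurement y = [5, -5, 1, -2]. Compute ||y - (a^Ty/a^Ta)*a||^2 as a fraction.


a^T a = 26.
a^T y = 1.
coeff = 1/26 = 1/26.
||r||^2 = 1429/26.

1429/26


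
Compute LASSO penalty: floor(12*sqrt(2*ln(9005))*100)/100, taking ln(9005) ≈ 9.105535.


ln(9005) ≈ 9.105535.
2*ln(n) ≈ 18.21107.
sqrt(2*ln(n)) ≈ sqrt(18.21107) ≈ 4.267443.
lambda ≈ 12*4.267443 = 51.209316.
floor(lambda*100)/100 = 51.20.

51.20


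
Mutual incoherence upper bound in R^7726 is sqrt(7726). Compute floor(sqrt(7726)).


87^2 = 7569 <= 7726 < 7744 = 88^2, so 87 <= sqrt(7726) < 88.
floor(sqrt(7726)) = 87.

87


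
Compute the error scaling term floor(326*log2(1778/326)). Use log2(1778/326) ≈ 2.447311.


log2(n/k) = log2(1778/326) ≈ 2.447311.
k*log2(n/k) ≈ 326*2.447311 = 797.823386.
floor(797.823386) = 797.

797


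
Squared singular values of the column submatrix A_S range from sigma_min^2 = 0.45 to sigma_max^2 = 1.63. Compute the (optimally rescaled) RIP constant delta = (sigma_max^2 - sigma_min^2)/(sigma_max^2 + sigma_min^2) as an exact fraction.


lambda_max - lambda_min = 1.63 - 0.45 = 1.18.
lambda_max + lambda_min = 1.63 + 0.45 = 2.08.
delta = 1.18/2.08 = 118/208 = 59/104.

59/104


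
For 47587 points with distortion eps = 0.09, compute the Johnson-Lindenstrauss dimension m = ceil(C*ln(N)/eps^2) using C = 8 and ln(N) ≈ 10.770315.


ln(47587) ≈ 10.770315.
eps^2 = 0.09^2 = 0.0081.
C*ln(N)/eps^2 ≈ 8*10.770315/0.0081 ≈ 10637.3481.
m = ceil(10637.3481) = 10638.

10638


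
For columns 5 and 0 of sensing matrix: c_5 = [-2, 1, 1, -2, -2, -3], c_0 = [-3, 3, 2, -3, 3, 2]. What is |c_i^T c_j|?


Inner product: -2*-3 + 1*3 + 1*2 + -2*-3 + -2*3 + -3*2
Products: [6, 3, 2, 6, -6, -6]
Sum = 5.
|dot| = 5.

5


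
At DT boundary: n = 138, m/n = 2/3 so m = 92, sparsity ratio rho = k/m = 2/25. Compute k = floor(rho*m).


m = 2/3*138 = 92.
rho = 2/25.
rho*m = 2/25*92 = 7.36.
k = floor(7.36) = 7.

7


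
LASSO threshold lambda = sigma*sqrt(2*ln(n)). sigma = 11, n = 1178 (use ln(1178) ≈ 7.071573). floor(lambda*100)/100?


ln(1178) ≈ 7.071573.
2*ln(n) ≈ 14.143146.
sqrt(2*ln(n)) ≈ sqrt(14.143146) ≈ 3.760737.
lambda ≈ 11*3.760737 = 41.368107.
floor(lambda*100)/100 = 41.36.

41.36


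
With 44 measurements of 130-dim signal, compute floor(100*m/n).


100*m/n = 100*44/130 ≈ 33.8462.
floor = 33.

33


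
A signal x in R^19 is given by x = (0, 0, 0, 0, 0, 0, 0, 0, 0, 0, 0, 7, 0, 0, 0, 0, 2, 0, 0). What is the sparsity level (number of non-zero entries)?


Non-zero positions: [11, 16].
Sparsity = 2.

2


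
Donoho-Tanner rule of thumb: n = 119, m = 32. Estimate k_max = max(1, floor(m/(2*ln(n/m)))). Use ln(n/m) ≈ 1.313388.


n/m = 119/32.
ln(n/m) ≈ 1.313388.
2*ln(n/m) ≈ 2.626776.
m/(2*ln(n/m)) ≈ 32/2.626776 ≈ 12.1822.
floor = 12.
k_max = max(1, 12) = 12.

12


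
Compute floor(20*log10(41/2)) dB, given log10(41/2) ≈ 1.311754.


||x||/||e|| = 41/2.
log10(41/2) ≈ 1.311754.
20*log10(||x||/||e||) ≈ 20*1.311754 = 26.23508.
floor(26.23508) = 26.

26


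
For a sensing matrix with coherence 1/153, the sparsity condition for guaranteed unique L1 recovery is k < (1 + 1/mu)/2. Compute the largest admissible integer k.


1/mu = 153.
1 + 1/mu = 154.
(1 + 1/mu)/2 = 77 is an integer and the inequality is strict, so k_max = 77 - 1 = 76.

76


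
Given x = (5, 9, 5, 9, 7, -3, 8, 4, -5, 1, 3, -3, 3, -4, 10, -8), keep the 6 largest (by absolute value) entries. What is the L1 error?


Sorted |x_i| descending: [10, 9, 9, 8, 8, 7, 5, 5, 5, 4, 4, 3, 3, 3, 3, 1]
Keep top 6: [10, 9, 9, 8, 8, 7]
Tail entries: [5, 5, 5, 4, 4, 3, 3, 3, 3, 1]
L1 error = sum of tail = 36.

36


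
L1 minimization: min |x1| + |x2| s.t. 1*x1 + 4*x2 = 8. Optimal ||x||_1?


Axis intercepts:
  x1 = 8, x2 = 0: L1 = 8
  x1 = 0, x2 = 2: L1 = 2
x* = (0, 2)
||x*||_1 = 2.

2


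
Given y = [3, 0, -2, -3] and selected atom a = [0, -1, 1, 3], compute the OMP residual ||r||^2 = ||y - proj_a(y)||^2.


a^T a = 11.
a^T y = -11.
coeff = -11/11 = -1.
||r||^2 = 11.

11


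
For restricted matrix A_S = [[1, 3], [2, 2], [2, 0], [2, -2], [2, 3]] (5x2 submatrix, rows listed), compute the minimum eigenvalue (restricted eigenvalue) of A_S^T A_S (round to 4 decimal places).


A_S^T A_S = [[17, 9], [9, 26]].
trace = 43.
det = 361.
disc = trace^2 - 4*det = 1849 - 4*361 = 405.
sqrt(405) ≈ 20.124612.
lam_min = (43 - sqrt(405))/2 ≈ (43 - 20.124612)/2 = 11.437694 ≈ 11.4377.

11.4377


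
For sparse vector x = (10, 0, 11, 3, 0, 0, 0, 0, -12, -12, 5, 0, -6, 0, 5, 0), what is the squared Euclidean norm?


Non-zero entries: [(0, 10), (2, 11), (3, 3), (8, -12), (9, -12), (10, 5), (12, -6), (14, 5)]
Squares: [100, 121, 9, 144, 144, 25, 36, 25]
||x||_2^2 = sum = 604.

604


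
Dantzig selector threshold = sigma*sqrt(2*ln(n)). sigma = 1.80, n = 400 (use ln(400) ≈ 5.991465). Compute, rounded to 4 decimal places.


ln(400) ≈ 5.991465.
2*ln(n) ≈ 11.98293.
sqrt(2*ln(n)) ≈ sqrt(11.98293) ≈ 3.461637.
threshold ≈ 1.80*3.461637 = 6.2309466 ≈ 6.2309.

6.2309


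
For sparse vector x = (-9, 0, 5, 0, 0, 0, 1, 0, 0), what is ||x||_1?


Non-zero entries: [(0, -9), (2, 5), (6, 1)]
Absolute values: [9, 5, 1]
||x||_1 = sum = 15.

15


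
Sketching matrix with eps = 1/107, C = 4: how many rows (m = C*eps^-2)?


1/eps = 107.
(1/eps)^2 = 11449.
m = 4*11449 = 45796.

45796


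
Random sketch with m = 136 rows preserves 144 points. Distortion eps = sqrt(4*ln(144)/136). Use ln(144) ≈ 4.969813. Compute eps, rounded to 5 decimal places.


ln(144) ≈ 4.969813.
4*ln(N)/m ≈ 4*4.969813/136 ≈ 0.14617097.
eps = sqrt(0.14617097) ≈ 0.3823231 ≈ 0.38232.

0.38232


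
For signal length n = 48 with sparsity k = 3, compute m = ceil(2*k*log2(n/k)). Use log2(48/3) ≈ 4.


log2(n/k) = log2(48/3) ≈ 4.
2*k*log2(n/k) ≈ 2*3*4 = 24.
m = ceil(24) = 24.

24


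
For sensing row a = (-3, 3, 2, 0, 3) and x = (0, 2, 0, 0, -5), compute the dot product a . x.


Non-zero terms: ['3*2', '3*-5']
Products: [6, -15]
y = sum = -9.

-9


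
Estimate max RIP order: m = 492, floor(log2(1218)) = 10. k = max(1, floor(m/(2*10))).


floor(log2(1218)) = 10.
2*10 = 20.
m/(2*floor(log2(n))) = 492/20 ≈ 24.6.
floor = 24.
k = max(1, 24) = 24.

24


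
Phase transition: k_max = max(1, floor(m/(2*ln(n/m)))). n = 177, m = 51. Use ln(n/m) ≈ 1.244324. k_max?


n/m = 177/51 = 59/17.
ln(n/m) ≈ 1.244324.
2*ln(n/m) ≈ 2.488648.
m/(2*ln(n/m)) ≈ 51/2.488648 ≈ 20.4931.
floor = 20.
k_max = max(1, 20) = 20.

20


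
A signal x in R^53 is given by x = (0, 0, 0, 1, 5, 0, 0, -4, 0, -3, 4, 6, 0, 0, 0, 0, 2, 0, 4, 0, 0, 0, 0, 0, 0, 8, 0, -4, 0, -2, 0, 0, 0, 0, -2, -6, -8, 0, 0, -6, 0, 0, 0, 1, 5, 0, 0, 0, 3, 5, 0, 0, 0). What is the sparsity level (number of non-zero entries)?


Non-zero positions: [3, 4, 7, 9, 10, 11, 16, 18, 25, 27, 29, 34, 35, 36, 39, 43, 44, 48, 49].
Sparsity = 19.

19


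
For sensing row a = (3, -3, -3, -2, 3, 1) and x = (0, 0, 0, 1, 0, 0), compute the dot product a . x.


Non-zero terms: ['-2*1']
Products: [-2]
y = sum = -2.

-2


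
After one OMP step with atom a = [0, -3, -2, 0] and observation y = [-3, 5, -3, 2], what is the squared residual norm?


a^T a = 13.
a^T y = -9.
coeff = -9/13 = -9/13.
||r||^2 = 530/13.

530/13


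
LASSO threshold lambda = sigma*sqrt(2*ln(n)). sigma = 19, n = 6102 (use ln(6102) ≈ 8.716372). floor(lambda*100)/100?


ln(6102) ≈ 8.716372.
2*ln(n) ≈ 17.432744.
sqrt(2*ln(n)) ≈ sqrt(17.432744) ≈ 4.175254.
lambda ≈ 19*4.175254 = 79.329826.
floor(lambda*100)/100 = 79.32.

79.32


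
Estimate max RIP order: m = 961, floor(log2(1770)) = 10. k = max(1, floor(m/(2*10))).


floor(log2(1770)) = 10.
2*10 = 20.
m/(2*floor(log2(n))) = 961/20 ≈ 48.05.
floor = 48.
k = max(1, 48) = 48.

48


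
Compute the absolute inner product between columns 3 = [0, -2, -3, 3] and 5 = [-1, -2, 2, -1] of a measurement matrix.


Inner product: 0*-1 + -2*-2 + -3*2 + 3*-1
Products: [0, 4, -6, -3]
Sum = -5.
|dot| = 5.

5


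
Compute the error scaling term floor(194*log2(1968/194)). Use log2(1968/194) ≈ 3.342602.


log2(n/k) = log2(1968/194) ≈ 3.342602.
k*log2(n/k) ≈ 194*3.342602 = 648.464788.
floor(648.464788) = 648.

648


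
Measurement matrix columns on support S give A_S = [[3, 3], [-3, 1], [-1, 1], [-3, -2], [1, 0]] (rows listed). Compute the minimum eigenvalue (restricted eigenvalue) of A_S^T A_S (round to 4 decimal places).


A_S^T A_S = [[29, 11], [11, 15]].
trace = 44.
det = 314.
disc = trace^2 - 4*det = 1936 - 4*314 = 680.
sqrt(680) ≈ 26.076810.
lam_min = (44 - sqrt(680))/2 ≈ (44 - 26.076810)/2 = 8.961595 ≈ 8.9616.

8.9616


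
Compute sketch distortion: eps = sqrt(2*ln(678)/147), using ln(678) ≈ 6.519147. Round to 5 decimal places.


ln(678) ≈ 6.519147.
2*ln(N)/m ≈ 2*6.519147/147 ≈ 0.08869588.
eps = sqrt(0.08869588) ≈ 0.2978185 ≈ 0.29782.

0.29782


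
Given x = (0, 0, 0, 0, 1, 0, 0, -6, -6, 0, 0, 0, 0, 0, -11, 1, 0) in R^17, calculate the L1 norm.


Non-zero entries: [(4, 1), (7, -6), (8, -6), (14, -11), (15, 1)]
Absolute values: [1, 6, 6, 11, 1]
||x||_1 = sum = 25.

25


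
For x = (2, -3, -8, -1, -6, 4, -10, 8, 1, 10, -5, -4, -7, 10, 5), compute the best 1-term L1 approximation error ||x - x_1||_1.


Sorted |x_i| descending: [10, 10, 10, 8, 8, 7, 6, 5, 5, 4, 4, 3, 2, 1, 1]
Keep top 1: [10]
Tail entries: [10, 10, 8, 8, 7, 6, 5, 5, 4, 4, 3, 2, 1, 1]
L1 error = sum of tail = 74.

74


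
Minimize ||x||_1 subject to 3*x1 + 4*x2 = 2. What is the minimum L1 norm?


Axis intercepts:
  x1 = 2/3, x2 = 0: L1 = 2/3
  x1 = 0, x2 = 1/2: L1 = 1/2
x* = (0, 1/2)
||x*||_1 = 1/2.

1/2


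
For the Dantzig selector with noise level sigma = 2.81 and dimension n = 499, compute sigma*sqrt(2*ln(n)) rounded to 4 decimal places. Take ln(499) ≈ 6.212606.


ln(499) ≈ 6.212606.
2*ln(n) ≈ 12.425212.
sqrt(2*ln(n)) ≈ sqrt(12.425212) ≈ 3.524941.
threshold ≈ 2.81*3.524941 = 9.90508421 ≈ 9.9051.

9.9051


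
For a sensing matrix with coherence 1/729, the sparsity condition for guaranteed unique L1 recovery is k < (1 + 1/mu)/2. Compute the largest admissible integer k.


1/mu = 729.
1 + 1/mu = 730.
(1 + 1/mu)/2 = 365 is an integer and the inequality is strict, so k_max = 365 - 1 = 364.

364


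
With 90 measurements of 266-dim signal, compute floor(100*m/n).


100*m/n = 100*90/266 ≈ 33.8346.
floor = 33.

33


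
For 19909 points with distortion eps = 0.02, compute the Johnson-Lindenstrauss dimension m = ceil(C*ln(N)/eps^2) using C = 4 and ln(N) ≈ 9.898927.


ln(19909) ≈ 9.898927.
eps^2 = 0.02^2 = 0.0004.
C*ln(N)/eps^2 ≈ 4*9.898927/0.0004 ≈ 98989.27.
m = ceil(98989.27) = 98990.

98990


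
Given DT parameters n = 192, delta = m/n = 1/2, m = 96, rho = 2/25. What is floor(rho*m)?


m = 1/2*192 = 96.
rho = 2/25.
rho*m = 2/25*96 = 7.68.
k = floor(7.68) = 7.

7


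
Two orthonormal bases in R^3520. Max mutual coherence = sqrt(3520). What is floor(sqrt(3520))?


59^2 = 3481 <= 3520 < 3600 = 60^2, so 59 <= sqrt(3520) < 60.
floor(sqrt(3520)) = 59.

59


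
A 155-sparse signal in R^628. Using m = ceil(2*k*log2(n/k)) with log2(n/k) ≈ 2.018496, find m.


log2(n/k) = log2(628/155) ≈ 2.018496.
2*k*log2(n/k) ≈ 2*155*2.018496 = 625.73376.
m = ceil(625.73376) = 626.

626


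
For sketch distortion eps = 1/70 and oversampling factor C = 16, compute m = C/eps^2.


1/eps = 70.
(1/eps)^2 = 4900.
m = 16*4900 = 78400.

78400


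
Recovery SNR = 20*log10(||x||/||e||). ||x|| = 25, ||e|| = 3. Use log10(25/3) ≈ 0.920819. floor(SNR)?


||x||/||e|| = 25/3.
log10(25/3) ≈ 0.920819.
20*log10(||x||/||e||) ≈ 20*0.920819 = 18.41638.
floor(18.41638) = 18.

18


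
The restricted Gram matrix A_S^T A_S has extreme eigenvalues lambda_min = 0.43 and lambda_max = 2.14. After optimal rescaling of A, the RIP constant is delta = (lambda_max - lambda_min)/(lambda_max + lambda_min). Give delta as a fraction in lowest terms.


lambda_max - lambda_min = 2.14 - 0.43 = 1.71.
lambda_max + lambda_min = 2.14 + 0.43 = 2.57.
delta = 1.71/2.57 = 171/257.

171/257


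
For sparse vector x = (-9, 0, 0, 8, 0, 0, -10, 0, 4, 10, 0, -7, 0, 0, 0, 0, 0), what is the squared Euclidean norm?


Non-zero entries: [(0, -9), (3, 8), (6, -10), (8, 4), (9, 10), (11, -7)]
Squares: [81, 64, 100, 16, 100, 49]
||x||_2^2 = sum = 410.

410


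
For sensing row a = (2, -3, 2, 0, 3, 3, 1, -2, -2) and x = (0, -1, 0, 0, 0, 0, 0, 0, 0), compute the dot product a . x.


Non-zero terms: ['-3*-1']
Products: [3]
y = sum = 3.

3


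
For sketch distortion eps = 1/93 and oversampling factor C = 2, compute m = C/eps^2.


1/eps = 93.
(1/eps)^2 = 8649.
m = 2*8649 = 17298.

17298


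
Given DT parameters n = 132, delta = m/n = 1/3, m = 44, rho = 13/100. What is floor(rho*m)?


m = 1/3*132 = 44.
rho = 13/100.
rho*m = 13/100*44 = 5.72.
k = floor(5.72) = 5.

5


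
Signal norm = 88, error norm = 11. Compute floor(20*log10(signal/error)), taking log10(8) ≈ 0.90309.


||x||/||e|| = 88/11 = 8.
log10(8) ≈ 0.90309.
20*log10(||x||/||e||) ≈ 20*0.90309 = 18.0618.
floor(18.0618) = 18.

18


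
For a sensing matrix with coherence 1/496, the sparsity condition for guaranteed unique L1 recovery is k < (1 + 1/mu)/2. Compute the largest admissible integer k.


1/mu = 496.
1 + 1/mu = 497.
(1 + 1/mu)/2 = 248.5 is not an integer, so k_max = floor(248.5) = 248.

248


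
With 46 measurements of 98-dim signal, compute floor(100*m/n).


100*m/n = 100*46/98 ≈ 46.9388.
floor = 46.

46


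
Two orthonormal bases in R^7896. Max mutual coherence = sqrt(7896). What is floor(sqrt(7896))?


88^2 = 7744 <= 7896 < 7921 = 89^2, so 88 <= sqrt(7896) < 89.
floor(sqrt(7896)) = 88.

88


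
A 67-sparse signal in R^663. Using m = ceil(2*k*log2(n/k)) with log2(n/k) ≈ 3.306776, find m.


log2(n/k) = log2(663/67) ≈ 3.306776.
2*k*log2(n/k) ≈ 2*67*3.306776 = 443.107984.
m = ceil(443.107984) = 444.

444


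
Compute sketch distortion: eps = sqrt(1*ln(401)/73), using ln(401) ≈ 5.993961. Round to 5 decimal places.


ln(401) ≈ 5.993961.
1*ln(N)/m ≈ 1*5.993961/73 ≈ 0.08210905.
eps = sqrt(0.08210905) ≈ 0.2865468 ≈ 0.28655.

0.28655


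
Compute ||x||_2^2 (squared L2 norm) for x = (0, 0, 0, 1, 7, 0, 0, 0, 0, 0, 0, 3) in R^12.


Non-zero entries: [(3, 1), (4, 7), (11, 3)]
Squares: [1, 49, 9]
||x||_2^2 = sum = 59.

59


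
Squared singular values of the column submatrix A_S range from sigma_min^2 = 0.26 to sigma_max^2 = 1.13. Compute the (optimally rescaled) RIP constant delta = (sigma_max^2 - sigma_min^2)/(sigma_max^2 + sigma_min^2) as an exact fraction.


lambda_max - lambda_min = 1.13 - 0.26 = 0.87.
lambda_max + lambda_min = 1.13 + 0.26 = 1.39.
delta = 0.87/1.39 = 87/139.

87/139


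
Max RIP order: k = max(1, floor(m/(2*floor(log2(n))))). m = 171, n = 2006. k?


floor(log2(2006)) = 10.
2*10 = 20.
m/(2*floor(log2(n))) = 171/20 ≈ 8.55.
floor = 8.
k = max(1, 8) = 8.

8


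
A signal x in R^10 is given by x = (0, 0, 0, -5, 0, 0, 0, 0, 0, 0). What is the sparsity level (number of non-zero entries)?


Non-zero positions: [3].
Sparsity = 1.

1


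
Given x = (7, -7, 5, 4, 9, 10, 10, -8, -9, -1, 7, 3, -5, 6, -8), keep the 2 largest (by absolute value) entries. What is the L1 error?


Sorted |x_i| descending: [10, 10, 9, 9, 8, 8, 7, 7, 7, 6, 5, 5, 4, 3, 1]
Keep top 2: [10, 10]
Tail entries: [9, 9, 8, 8, 7, 7, 7, 6, 5, 5, 4, 3, 1]
L1 error = sum of tail = 79.

79


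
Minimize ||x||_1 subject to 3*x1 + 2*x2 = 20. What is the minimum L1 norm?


Axis intercepts:
  x1 = 20/3, x2 = 0: L1 = 20/3
  x1 = 0, x2 = 10: L1 = 10
x* = (20/3, 0)
||x*||_1 = 20/3.

20/3


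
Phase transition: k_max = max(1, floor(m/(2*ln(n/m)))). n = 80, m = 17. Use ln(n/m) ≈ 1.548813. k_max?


n/m = 80/17.
ln(n/m) ≈ 1.548813.
2*ln(n/m) ≈ 3.097626.
m/(2*ln(n/m)) ≈ 17/3.097626 ≈ 5.4881.
floor = 5.
k_max = max(1, 5) = 5.

5


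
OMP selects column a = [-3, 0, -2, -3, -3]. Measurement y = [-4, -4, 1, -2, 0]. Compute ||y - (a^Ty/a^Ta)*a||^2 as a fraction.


a^T a = 31.
a^T y = 16.
coeff = 16/31 = 16/31.
||r||^2 = 891/31.

891/31


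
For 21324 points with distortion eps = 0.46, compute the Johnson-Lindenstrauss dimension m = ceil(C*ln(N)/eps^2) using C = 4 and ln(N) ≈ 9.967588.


ln(21324) ≈ 9.967588.
eps^2 = 0.46^2 = 0.2116.
C*ln(N)/eps^2 ≈ 4*9.967588/0.2116 ≈ 188.4232.
m = ceil(188.4232) = 189.

189


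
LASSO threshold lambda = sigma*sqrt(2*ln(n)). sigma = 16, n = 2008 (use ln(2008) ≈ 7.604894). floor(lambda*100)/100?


ln(2008) ≈ 7.604894.
2*ln(n) ≈ 15.209788.
sqrt(2*ln(n)) ≈ sqrt(15.209788) ≈ 3.899973.
lambda ≈ 16*3.899973 = 62.399568.
floor(lambda*100)/100 = 62.39.

62.39


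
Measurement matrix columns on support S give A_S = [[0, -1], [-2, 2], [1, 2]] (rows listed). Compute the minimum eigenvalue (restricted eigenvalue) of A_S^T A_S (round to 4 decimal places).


A_S^T A_S = [[5, -2], [-2, 9]].
trace = 14.
det = 41.
disc = trace^2 - 4*det = 196 - 4*41 = 32.
sqrt(32) ≈ 5.656854.
lam_min = (14 - sqrt(32))/2 ≈ (14 - 5.656854)/2 = 4.171573 ≈ 4.1716.

4.1716


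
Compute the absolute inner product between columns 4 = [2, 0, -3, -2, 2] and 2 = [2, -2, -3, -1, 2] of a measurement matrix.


Inner product: 2*2 + 0*-2 + -3*-3 + -2*-1 + 2*2
Products: [4, 0, 9, 2, 4]
Sum = 19.
|dot| = 19.

19


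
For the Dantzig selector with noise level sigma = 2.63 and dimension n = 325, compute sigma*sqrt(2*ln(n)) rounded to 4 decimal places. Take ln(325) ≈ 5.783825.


ln(325) ≈ 5.783825.
2*ln(n) ≈ 11.56765.
sqrt(2*ln(n)) ≈ sqrt(11.56765) ≈ 3.401125.
threshold ≈ 2.63*3.401125 = 8.94495875 ≈ 8.9450.

8.9450


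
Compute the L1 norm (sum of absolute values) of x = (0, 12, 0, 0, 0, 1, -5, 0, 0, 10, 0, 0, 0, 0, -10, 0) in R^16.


Non-zero entries: [(1, 12), (5, 1), (6, -5), (9, 10), (14, -10)]
Absolute values: [12, 1, 5, 10, 10]
||x||_1 = sum = 38.

38


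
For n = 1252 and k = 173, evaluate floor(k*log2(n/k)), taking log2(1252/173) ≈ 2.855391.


log2(n/k) = log2(1252/173) ≈ 2.855391.
k*log2(n/k) ≈ 173*2.855391 = 493.982643.
floor(493.982643) = 493.

493


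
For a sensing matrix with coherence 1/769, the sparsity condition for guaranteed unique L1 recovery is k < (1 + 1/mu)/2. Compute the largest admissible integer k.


1/mu = 769.
1 + 1/mu = 770.
(1 + 1/mu)/2 = 385 is an integer and the inequality is strict, so k_max = 385 - 1 = 384.

384


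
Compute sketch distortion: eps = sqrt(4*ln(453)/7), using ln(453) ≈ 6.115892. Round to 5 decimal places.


ln(453) ≈ 6.115892.
4*ln(N)/m ≈ 4*6.115892/7 ≈ 3.49479543.
eps = sqrt(3.49479543) ≈ 1.8694372 ≈ 1.86944.

1.86944


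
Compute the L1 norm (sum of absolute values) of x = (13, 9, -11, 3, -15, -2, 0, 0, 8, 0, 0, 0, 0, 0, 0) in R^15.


Non-zero entries: [(0, 13), (1, 9), (2, -11), (3, 3), (4, -15), (5, -2), (8, 8)]
Absolute values: [13, 9, 11, 3, 15, 2, 8]
||x||_1 = sum = 61.

61


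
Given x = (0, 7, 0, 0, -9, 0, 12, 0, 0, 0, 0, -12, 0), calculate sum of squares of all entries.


Non-zero entries: [(1, 7), (4, -9), (6, 12), (11, -12)]
Squares: [49, 81, 144, 144]
||x||_2^2 = sum = 418.

418


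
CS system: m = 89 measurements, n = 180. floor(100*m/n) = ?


100*m/n = 100*89/180 ≈ 49.4444.
floor = 49.

49


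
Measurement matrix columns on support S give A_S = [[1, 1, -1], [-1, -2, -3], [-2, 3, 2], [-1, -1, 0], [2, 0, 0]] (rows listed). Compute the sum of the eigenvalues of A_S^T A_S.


Sum of eigenvalues of A_S^T A_S = trace(A_S^T A_S) = sum of squared column norms of A_S.
A_S^T A_S diagonal: [11, 15, 14].
trace = 11 + 15 + 14 = 40.

40


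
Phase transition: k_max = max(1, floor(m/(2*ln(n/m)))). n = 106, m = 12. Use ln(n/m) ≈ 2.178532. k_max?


n/m = 106/12 = 53/6.
ln(n/m) ≈ 2.178532.
2*ln(n/m) ≈ 4.357064.
m/(2*ln(n/m)) ≈ 12/4.357064 ≈ 2.7541.
floor = 2.
k_max = max(1, 2) = 2.

2


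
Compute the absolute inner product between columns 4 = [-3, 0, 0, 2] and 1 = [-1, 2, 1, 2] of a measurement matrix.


Inner product: -3*-1 + 0*2 + 0*1 + 2*2
Products: [3, 0, 0, 4]
Sum = 7.
|dot| = 7.

7


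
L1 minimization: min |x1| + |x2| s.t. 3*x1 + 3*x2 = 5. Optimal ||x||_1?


Axis intercepts:
  x1 = 5/3, x2 = 0: L1 = 5/3
  x1 = 0, x2 = 5/3: L1 = 5/3
x* = (5/3, 0)
||x*||_1 = 5/3.

5/3


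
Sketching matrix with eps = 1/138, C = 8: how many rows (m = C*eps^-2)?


1/eps = 138.
(1/eps)^2 = 19044.
m = 8*19044 = 152352.

152352


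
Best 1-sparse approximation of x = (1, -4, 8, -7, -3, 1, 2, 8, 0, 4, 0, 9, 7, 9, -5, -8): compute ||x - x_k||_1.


Sorted |x_i| descending: [9, 9, 8, 8, 8, 7, 7, 5, 4, 4, 3, 2, 1, 1, 0, 0]
Keep top 1: [9]
Tail entries: [9, 8, 8, 8, 7, 7, 5, 4, 4, 3, 2, 1, 1, 0, 0]
L1 error = sum of tail = 67.

67


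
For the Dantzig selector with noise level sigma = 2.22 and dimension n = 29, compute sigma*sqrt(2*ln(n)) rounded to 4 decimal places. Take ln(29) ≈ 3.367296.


ln(29) ≈ 3.367296.
2*ln(n) ≈ 6.734592.
sqrt(2*ln(n)) ≈ sqrt(6.734592) ≈ 2.595109.
threshold ≈ 2.22*2.595109 = 5.76114198 ≈ 5.7611.

5.7611


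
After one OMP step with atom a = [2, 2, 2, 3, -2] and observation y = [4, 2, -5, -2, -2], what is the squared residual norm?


a^T a = 25.
a^T y = 0.
coeff = 0/25 = 0.
||r||^2 = 53.

53


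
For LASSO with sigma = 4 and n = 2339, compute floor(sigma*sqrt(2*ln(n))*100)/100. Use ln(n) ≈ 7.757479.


ln(2339) ≈ 7.757479.
2*ln(n) ≈ 15.514958.
sqrt(2*ln(n)) ≈ sqrt(15.514958) ≈ 3.938903.
lambda ≈ 4*3.938903 = 15.755612.
floor(lambda*100)/100 = 15.75.

15.75


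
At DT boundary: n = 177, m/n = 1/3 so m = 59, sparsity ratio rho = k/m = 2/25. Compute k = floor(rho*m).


m = 1/3*177 = 59.
rho = 2/25.
rho*m = 2/25*59 = 4.72.
k = floor(4.72) = 4.

4


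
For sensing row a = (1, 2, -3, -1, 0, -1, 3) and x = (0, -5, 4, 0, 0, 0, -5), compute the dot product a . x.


Non-zero terms: ['2*-5', '-3*4', '3*-5']
Products: [-10, -12, -15]
y = sum = -37.

-37


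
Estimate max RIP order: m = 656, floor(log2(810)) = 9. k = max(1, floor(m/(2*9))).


floor(log2(810)) = 9.
2*9 = 18.
m/(2*floor(log2(n))) = 656/18 ≈ 36.4444.
floor = 36.
k = max(1, 36) = 36.

36


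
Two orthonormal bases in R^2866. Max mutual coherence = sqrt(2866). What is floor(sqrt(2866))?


53^2 = 2809 <= 2866 < 2916 = 54^2, so 53 <= sqrt(2866) < 54.
floor(sqrt(2866)) = 53.

53


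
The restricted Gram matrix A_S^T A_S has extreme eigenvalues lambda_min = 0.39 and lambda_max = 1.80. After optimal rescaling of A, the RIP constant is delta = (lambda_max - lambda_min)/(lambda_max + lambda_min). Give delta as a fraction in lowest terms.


lambda_max - lambda_min = 1.80 - 0.39 = 1.41.
lambda_max + lambda_min = 1.80 + 0.39 = 2.19.
delta = 1.41/2.19 = 141/219 = 47/73.

47/73


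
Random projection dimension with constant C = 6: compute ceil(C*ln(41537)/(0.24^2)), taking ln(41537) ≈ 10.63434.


ln(41537) ≈ 10.63434.
eps^2 = 0.24^2 = 0.0576.
C*ln(N)/eps^2 ≈ 6*10.63434/0.0576 ≈ 1107.7438.
m = ceil(1107.7438) = 1108.

1108


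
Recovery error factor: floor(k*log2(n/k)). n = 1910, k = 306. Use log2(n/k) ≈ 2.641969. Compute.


log2(n/k) = log2(1910/306) ≈ 2.641969.
k*log2(n/k) ≈ 306*2.641969 = 808.442514.
floor(808.442514) = 808.

808


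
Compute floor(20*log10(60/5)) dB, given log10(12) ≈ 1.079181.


||x||/||e|| = 60/5 = 12.
log10(12) ≈ 1.079181.
20*log10(||x||/||e||) ≈ 20*1.079181 = 21.58362.
floor(21.58362) = 21.

21


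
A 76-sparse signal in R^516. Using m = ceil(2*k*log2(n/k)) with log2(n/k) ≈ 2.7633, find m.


log2(n/k) = log2(516/76) ≈ 2.7633.
2*k*log2(n/k) ≈ 2*76*2.7633 = 420.0216.
m = ceil(420.0216) = 421.

421


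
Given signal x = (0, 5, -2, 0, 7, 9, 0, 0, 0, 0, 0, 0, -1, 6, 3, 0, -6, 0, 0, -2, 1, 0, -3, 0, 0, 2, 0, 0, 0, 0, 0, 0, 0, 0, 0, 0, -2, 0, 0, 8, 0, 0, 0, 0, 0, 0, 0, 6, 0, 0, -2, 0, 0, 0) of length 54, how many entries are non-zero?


Non-zero positions: [1, 2, 4, 5, 12, 13, 14, 16, 19, 20, 22, 25, 36, 39, 47, 50].
Sparsity = 16.

16


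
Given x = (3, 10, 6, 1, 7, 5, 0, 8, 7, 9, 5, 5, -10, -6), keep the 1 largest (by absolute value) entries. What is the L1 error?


Sorted |x_i| descending: [10, 10, 9, 8, 7, 7, 6, 6, 5, 5, 5, 3, 1, 0]
Keep top 1: [10]
Tail entries: [10, 9, 8, 7, 7, 6, 6, 5, 5, 5, 3, 1, 0]
L1 error = sum of tail = 72.

72


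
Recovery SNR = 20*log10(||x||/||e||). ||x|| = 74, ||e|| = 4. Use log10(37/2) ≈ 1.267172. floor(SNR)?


||x||/||e|| = 74/4 = 37/2.
log10(37/2) ≈ 1.267172.
20*log10(||x||/||e||) ≈ 20*1.267172 = 25.34344.
floor(25.34344) = 25.

25


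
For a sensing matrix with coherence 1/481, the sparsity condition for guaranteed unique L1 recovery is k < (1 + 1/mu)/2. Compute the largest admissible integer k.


1/mu = 481.
1 + 1/mu = 482.
(1 + 1/mu)/2 = 241 is an integer and the inequality is strict, so k_max = 241 - 1 = 240.

240


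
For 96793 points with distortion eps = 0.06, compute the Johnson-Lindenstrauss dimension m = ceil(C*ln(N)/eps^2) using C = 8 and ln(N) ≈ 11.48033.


ln(96793) ≈ 11.48033.
eps^2 = 0.06^2 = 0.0036.
C*ln(N)/eps^2 ≈ 8*11.48033/0.0036 ≈ 25511.8444.
m = ceil(25511.8444) = 25512.

25512


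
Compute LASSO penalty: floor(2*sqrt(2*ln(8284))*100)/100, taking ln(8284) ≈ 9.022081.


ln(8284) ≈ 9.022081.
2*ln(n) ≈ 18.044162.
sqrt(2*ln(n)) ≈ sqrt(18.044162) ≈ 4.247842.
lambda ≈ 2*4.247842 = 8.495684.
floor(lambda*100)/100 = 8.49.

8.49


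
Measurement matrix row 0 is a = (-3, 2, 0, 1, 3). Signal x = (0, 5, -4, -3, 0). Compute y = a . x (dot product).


Non-zero terms: ['2*5', '0*-4', '1*-3']
Products: [10, 0, -3]
y = sum = 7.

7


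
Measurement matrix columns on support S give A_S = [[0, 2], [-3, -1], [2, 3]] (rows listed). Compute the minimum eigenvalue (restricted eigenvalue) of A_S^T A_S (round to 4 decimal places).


A_S^T A_S = [[13, 9], [9, 14]].
trace = 27.
det = 101.
disc = trace^2 - 4*det = 729 - 4*101 = 325.
sqrt(325) ≈ 18.027756.
lam_min = (27 - sqrt(325))/2 ≈ (27 - 18.027756)/2 = 4.486122 ≈ 4.4861.

4.4861


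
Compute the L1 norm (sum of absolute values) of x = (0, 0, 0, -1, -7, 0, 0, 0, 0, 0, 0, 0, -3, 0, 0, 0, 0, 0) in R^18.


Non-zero entries: [(3, -1), (4, -7), (12, -3)]
Absolute values: [1, 7, 3]
||x||_1 = sum = 11.

11


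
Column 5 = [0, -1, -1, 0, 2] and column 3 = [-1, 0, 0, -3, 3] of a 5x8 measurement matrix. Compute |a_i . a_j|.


Inner product: 0*-1 + -1*0 + -1*0 + 0*-3 + 2*3
Products: [0, 0, 0, 0, 6]
Sum = 6.
|dot| = 6.

6


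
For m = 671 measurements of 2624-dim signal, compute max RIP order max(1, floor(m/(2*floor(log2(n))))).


floor(log2(2624)) = 11.
2*11 = 22.
m/(2*floor(log2(n))) = 671/22 ≈ 30.5.
floor = 30.
k = max(1, 30) = 30.

30


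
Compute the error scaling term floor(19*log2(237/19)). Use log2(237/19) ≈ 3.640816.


log2(n/k) = log2(237/19) ≈ 3.640816.
k*log2(n/k) ≈ 19*3.640816 = 69.175504.
floor(69.175504) = 69.

69


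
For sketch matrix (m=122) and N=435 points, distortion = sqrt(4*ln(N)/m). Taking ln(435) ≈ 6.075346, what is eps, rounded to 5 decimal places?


ln(435) ≈ 6.075346.
4*ln(N)/m ≈ 4*6.075346/122 ≈ 0.19919167.
eps = sqrt(0.19919167) ≈ 0.4463089 ≈ 0.44631.

0.44631


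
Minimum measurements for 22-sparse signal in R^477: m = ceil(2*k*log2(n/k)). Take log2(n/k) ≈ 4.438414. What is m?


log2(n/k) = log2(477/22) ≈ 4.438414.
2*k*log2(n/k) ≈ 2*22*4.438414 = 195.290216.
m = ceil(195.290216) = 196.

196


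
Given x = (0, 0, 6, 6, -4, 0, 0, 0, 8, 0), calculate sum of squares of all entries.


Non-zero entries: [(2, 6), (3, 6), (4, -4), (8, 8)]
Squares: [36, 36, 16, 64]
||x||_2^2 = sum = 152.

152


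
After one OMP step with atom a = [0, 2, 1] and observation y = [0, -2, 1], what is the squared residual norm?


a^T a = 5.
a^T y = -3.
coeff = -3/5 = -3/5.
||r||^2 = 16/5.

16/5


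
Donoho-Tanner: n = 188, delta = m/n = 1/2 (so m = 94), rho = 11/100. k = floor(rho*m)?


m = 1/2*188 = 94.
rho = 11/100.
rho*m = 11/100*94 = 10.34.
k = floor(10.34) = 10.

10


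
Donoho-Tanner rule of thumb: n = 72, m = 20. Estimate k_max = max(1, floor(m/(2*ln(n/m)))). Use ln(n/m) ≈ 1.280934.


n/m = 72/20 = 18/5.
ln(n/m) ≈ 1.280934.
2*ln(n/m) ≈ 2.561868.
m/(2*ln(n/m)) ≈ 20/2.561868 ≈ 7.8068.
floor = 7.
k_max = max(1, 7) = 7.

7


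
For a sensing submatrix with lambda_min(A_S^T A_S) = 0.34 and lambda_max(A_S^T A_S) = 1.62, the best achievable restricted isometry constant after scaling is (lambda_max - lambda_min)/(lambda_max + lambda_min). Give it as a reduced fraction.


lambda_max - lambda_min = 1.62 - 0.34 = 1.28.
lambda_max + lambda_min = 1.62 + 0.34 = 1.96.
delta = 1.28/1.96 = 128/196 = 32/49.

32/49


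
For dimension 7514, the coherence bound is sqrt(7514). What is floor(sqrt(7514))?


86^2 = 7396 <= 7514 < 7569 = 87^2, so 86 <= sqrt(7514) < 87.
floor(sqrt(7514)) = 86.

86


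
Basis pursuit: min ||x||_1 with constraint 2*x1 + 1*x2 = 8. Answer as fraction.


Axis intercepts:
  x1 = 4, x2 = 0: L1 = 4
  x1 = 0, x2 = 8: L1 = 8
x* = (4, 0)
||x*||_1 = 4.

4


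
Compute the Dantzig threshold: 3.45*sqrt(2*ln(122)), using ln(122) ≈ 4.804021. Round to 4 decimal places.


ln(122) ≈ 4.804021.
2*ln(n) ≈ 9.608042.
sqrt(2*ln(n)) ≈ sqrt(9.608042) ≈ 3.099684.
threshold ≈ 3.45*3.099684 = 10.6939098 ≈ 10.6939.

10.6939


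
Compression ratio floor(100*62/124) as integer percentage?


100*m/n = 100*62/124 ≈ 50.0.
floor = 50.

50


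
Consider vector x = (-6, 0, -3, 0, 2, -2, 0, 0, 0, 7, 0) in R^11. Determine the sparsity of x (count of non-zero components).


Non-zero positions: [0, 2, 4, 5, 9].
Sparsity = 5.

5


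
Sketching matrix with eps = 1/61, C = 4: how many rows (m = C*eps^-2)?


1/eps = 61.
(1/eps)^2 = 3721.
m = 4*3721 = 14884.

14884


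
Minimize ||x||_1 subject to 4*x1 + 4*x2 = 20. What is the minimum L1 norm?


Axis intercepts:
  x1 = 5, x2 = 0: L1 = 5
  x1 = 0, x2 = 5: L1 = 5
x* = (5, 0)
||x*||_1 = 5.

5


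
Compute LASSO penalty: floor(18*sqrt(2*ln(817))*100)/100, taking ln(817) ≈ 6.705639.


ln(817) ≈ 6.705639.
2*ln(n) ≈ 13.411278.
sqrt(2*ln(n)) ≈ sqrt(13.411278) ≈ 3.662141.
lambda ≈ 18*3.662141 = 65.918538.
floor(lambda*100)/100 = 65.91.

65.91


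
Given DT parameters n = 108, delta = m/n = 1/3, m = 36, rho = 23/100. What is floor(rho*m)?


m = 1/3*108 = 36.
rho = 23/100.
rho*m = 23/100*36 = 8.28.
k = floor(8.28) = 8.

8


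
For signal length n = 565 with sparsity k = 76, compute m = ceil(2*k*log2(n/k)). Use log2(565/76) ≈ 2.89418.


log2(n/k) = log2(565/76) ≈ 2.89418.
2*k*log2(n/k) ≈ 2*76*2.89418 = 439.91536.
m = ceil(439.91536) = 440.

440


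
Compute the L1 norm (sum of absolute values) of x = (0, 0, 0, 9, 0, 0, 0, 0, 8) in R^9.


Non-zero entries: [(3, 9), (8, 8)]
Absolute values: [9, 8]
||x||_1 = sum = 17.

17


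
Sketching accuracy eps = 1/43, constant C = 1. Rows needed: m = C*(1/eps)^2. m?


1/eps = 43.
(1/eps)^2 = 1849.
m = 1*1849 = 1849.

1849


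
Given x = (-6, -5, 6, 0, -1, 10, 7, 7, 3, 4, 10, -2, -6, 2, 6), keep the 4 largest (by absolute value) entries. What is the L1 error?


Sorted |x_i| descending: [10, 10, 7, 7, 6, 6, 6, 6, 5, 4, 3, 2, 2, 1, 0]
Keep top 4: [10, 10, 7, 7]
Tail entries: [6, 6, 6, 6, 5, 4, 3, 2, 2, 1, 0]
L1 error = sum of tail = 41.

41


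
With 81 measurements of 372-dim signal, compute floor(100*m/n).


100*m/n = 100*81/372 ≈ 21.7742.
floor = 21.

21


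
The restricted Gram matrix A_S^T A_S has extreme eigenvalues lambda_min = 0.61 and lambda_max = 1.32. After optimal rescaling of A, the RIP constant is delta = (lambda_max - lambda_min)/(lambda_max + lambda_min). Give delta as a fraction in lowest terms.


lambda_max - lambda_min = 1.32 - 0.61 = 0.71.
lambda_max + lambda_min = 1.32 + 0.61 = 1.93.
delta = 0.71/1.93 = 71/193.

71/193


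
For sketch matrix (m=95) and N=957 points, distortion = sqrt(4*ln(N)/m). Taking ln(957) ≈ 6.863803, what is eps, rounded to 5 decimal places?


ln(957) ≈ 6.863803.
4*ln(N)/m ≈ 4*6.863803/95 ≈ 0.28900223.
eps = sqrt(0.28900223) ≈ 0.5375893 ≈ 0.53759.

0.53759


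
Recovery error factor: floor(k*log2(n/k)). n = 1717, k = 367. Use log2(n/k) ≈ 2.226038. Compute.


log2(n/k) = log2(1717/367) ≈ 2.226038.
k*log2(n/k) ≈ 367*2.226038 = 816.955946.
floor(816.955946) = 816.

816


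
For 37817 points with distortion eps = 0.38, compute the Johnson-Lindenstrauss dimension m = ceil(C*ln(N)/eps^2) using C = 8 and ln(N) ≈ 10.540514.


ln(37817) ≈ 10.540514.
eps^2 = 0.38^2 = 0.1444.
C*ln(N)/eps^2 ≈ 8*10.540514/0.1444 ≈ 583.962.
m = ceil(583.962) = 584.

584


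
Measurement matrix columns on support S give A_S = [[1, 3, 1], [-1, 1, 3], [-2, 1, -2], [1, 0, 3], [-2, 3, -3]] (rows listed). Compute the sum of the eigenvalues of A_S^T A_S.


Sum of eigenvalues of A_S^T A_S = trace(A_S^T A_S) = sum of squared column norms of A_S.
A_S^T A_S diagonal: [11, 20, 32].
trace = 11 + 20 + 32 = 63.

63


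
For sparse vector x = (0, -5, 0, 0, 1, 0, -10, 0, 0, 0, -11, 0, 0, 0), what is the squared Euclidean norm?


Non-zero entries: [(1, -5), (4, 1), (6, -10), (10, -11)]
Squares: [25, 1, 100, 121]
||x||_2^2 = sum = 247.

247


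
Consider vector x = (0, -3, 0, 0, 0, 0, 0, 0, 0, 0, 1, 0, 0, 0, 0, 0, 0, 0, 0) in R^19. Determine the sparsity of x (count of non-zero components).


Non-zero positions: [1, 10].
Sparsity = 2.

2


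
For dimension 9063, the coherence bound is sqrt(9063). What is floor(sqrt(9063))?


95^2 = 9025 <= 9063 < 9216 = 96^2, so 95 <= sqrt(9063) < 96.
floor(sqrt(9063)) = 95.

95


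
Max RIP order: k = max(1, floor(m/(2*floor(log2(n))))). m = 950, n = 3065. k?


floor(log2(3065)) = 11.
2*11 = 22.
m/(2*floor(log2(n))) = 950/22 ≈ 43.1818.
floor = 43.
k = max(1, 43) = 43.

43


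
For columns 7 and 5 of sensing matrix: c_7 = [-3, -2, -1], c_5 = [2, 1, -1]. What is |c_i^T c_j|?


Inner product: -3*2 + -2*1 + -1*-1
Products: [-6, -2, 1]
Sum = -7.
|dot| = 7.

7


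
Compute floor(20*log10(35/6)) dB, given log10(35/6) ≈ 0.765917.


||x||/||e|| = 35/6.
log10(35/6) ≈ 0.765917.
20*log10(||x||/||e||) ≈ 20*0.765917 = 15.31834.
floor(15.31834) = 15.

15


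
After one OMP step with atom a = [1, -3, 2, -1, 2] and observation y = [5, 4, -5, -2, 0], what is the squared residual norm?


a^T a = 19.
a^T y = -15.
coeff = -15/19 = -15/19.
||r||^2 = 1105/19.

1105/19


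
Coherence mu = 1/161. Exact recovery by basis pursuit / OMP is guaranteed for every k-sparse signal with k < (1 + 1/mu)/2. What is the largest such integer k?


1/mu = 161.
1 + 1/mu = 162.
(1 + 1/mu)/2 = 81 is an integer and the inequality is strict, so k_max = 81 - 1 = 80.

80


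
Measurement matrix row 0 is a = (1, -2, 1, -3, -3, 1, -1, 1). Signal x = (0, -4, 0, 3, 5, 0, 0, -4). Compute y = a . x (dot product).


Non-zero terms: ['-2*-4', '-3*3', '-3*5', '1*-4']
Products: [8, -9, -15, -4]
y = sum = -20.

-20


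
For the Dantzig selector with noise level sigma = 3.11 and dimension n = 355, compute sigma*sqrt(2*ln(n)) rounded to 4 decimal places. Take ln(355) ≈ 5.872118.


ln(355) ≈ 5.872118.
2*ln(n) ≈ 11.744236.
sqrt(2*ln(n)) ≈ sqrt(11.744236) ≈ 3.426986.
threshold ≈ 3.11*3.426986 = 10.65792646 ≈ 10.6579.

10.6579


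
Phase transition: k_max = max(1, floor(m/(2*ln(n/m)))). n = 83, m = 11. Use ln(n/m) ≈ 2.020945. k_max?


n/m = 83/11.
ln(n/m) ≈ 2.020945.
2*ln(n/m) ≈ 4.04189.
m/(2*ln(n/m)) ≈ 11/4.04189 ≈ 2.7215.
floor = 2.
k_max = max(1, 2) = 2.

2


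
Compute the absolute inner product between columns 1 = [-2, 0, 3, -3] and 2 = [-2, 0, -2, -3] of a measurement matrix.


Inner product: -2*-2 + 0*0 + 3*-2 + -3*-3
Products: [4, 0, -6, 9]
Sum = 7.
|dot| = 7.

7
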